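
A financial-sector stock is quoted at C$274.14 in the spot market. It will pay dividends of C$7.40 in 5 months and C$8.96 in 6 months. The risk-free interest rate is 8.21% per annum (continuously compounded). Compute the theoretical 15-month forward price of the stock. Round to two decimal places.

PV(dividends) I = 7.40·e^(−0.0821·5/12) + 8.96·e^(−0.0821·6/12)
I = 7.1511 + 8.5996 = 15.7507
F = (S − I)·e^(rT) = (274.14 − 15.7507) · e^(0.0821·15/12)
= 258.3893 · e^0.102625 = 258.3893 × 1.108076 = C$286.31

C$286.31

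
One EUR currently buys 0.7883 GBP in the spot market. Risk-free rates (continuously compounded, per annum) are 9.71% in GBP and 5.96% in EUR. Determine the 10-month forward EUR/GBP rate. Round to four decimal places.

F = S·e^((r_GBP − r_EUR)T) = 0.7883 · e^((0.0971 − 0.0596) × 10/12)
= 0.7883 · e^0.031250 = 0.7883 × 1.031743
F = 0.8133 GBP per EUR

0.8133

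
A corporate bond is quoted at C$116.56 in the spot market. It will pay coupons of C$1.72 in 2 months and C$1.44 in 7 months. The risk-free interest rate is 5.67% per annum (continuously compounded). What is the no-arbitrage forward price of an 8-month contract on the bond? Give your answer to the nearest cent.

C$117.83

PV(coupons) I = 1.72·e^(−0.0567·2/12) + 1.44·e^(−0.0567·7/12)
I = 1.7038 + 1.3932 = 3.0970
F = (S − I)·e^(rT) = (116.56 − 3.0970) · e^(0.0567·8/12)
= 113.4630 · e^0.037800 = 113.4630 × 1.038524 = C$117.83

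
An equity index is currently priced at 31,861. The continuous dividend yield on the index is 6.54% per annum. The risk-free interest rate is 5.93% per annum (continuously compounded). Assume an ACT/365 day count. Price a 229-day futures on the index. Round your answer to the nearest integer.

31,739

F = S·e^((r − q)T) = 31861 · e^((0.0593 − 0.0654) × 229/365)
= 31861 · e^-0.003827 = 31861 × 0.996180
F = 31,739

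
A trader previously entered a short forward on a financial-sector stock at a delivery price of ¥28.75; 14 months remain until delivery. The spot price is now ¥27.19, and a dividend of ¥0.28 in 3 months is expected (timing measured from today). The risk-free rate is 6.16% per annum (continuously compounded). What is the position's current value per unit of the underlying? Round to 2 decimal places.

PV(remaining dividends) I = 0.28·e^(−0.0616·3/12) = 0.2757
Current forward F = (S − I)·e^(rT) = (27.19 − 0.2757)·e^(0.0616·14/12) = 26.9143 × 1.074512 = 28.9197
Value (long) = (F − K)·e^(−rT) = (28.9197 − 28.75) × 0.930655 = 0.1579
Short position value = −(long value) = -¥0.16

-¥0.16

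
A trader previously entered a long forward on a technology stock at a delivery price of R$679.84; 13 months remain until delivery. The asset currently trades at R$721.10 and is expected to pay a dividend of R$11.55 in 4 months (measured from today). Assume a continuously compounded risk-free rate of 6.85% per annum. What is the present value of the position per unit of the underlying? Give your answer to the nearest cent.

PV(remaining dividends) I = 11.55·e^(−0.0685·4/12) = 11.2893
Current forward F = (S − I)·e^(rT) = (721.10 − 11.2893)·e^(0.0685·13/12) = 709.8107 × 1.077031 = 764.4881
Value (long) = (F − K)·e^(−rT) = (764.4881 − 679.84) × 0.928478 = 78.5939
Value = R$78.59

R$78.59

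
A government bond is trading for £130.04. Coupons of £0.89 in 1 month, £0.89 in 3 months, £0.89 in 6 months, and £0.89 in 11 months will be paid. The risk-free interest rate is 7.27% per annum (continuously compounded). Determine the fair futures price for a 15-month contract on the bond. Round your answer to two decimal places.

PV(coupons) I = 0.89·e^(−0.0727·1/12) + 0.89·e^(−0.0727·3/12) + 0.89·e^(−0.0727·6/12) + 0.89·e^(−0.0727·11/12)
I = 0.8846 + 0.8740 + 0.8582 + 0.8326 = 3.4494
F = (S − I)·e^(rT) = (130.04 − 3.4494) · e^(0.0727·15/12)
= 126.5906 · e^0.090875 = 126.5906 × 1.095132 = £138.63

£138.63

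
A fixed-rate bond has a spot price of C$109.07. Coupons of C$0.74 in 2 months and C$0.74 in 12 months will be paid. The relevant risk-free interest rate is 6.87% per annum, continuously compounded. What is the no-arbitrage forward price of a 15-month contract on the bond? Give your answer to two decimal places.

C$117.30

PV(coupons) I = 0.74·e^(−0.0687·2/12) + 0.74·e^(−0.0687·12/12)
I = 0.7316 + 0.6909 = 1.4225
F = (S − I)·e^(rT) = (109.07 − 1.4225) · e^(0.0687·15/12)
= 107.6475 · e^0.085875 = 107.6475 × 1.089670 = C$117.30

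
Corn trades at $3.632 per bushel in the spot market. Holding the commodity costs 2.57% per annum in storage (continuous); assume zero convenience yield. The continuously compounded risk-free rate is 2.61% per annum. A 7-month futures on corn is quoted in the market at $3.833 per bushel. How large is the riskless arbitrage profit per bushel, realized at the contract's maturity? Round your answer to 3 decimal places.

Fair futures: F* = S·e^(carry·T), with carry = (r + u) = 0.0261 + 0.0257 = 0.0518
F* = 3.632 · e^(0.0518 × 7/12) = 3.632 · e^0.030217 = 3.632 × 1.030678 = $3.7434
Market $3.833 > fair $3.7434: forward overpriced → cash-and-carry (buy spot, short the forward).
At maturity, profit = |F_mkt − F*| = |3.833 − 3.7434| = $0.090 per bushel

$0.090 per bushel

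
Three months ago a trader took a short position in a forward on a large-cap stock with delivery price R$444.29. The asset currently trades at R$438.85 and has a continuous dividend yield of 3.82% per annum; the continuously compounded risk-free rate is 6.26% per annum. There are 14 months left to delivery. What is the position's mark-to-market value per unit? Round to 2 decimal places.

-R$6.72

Current fair forward for the remaining 14 months: F = S·e^((r − q)·T), (r − q) = 0.0626 − 0.0382 = 0.0244
F = 438.85 · e^(0.0244 × 14/12) = 438.85 × 1.028876 = 451.5222
Value of long forward = (F − K)·e^(−rT) = (451.5222 − 444.29) · e^(−0.0626·14/12)
= 7.2322 × 0.929570 = 6.72
Short position value = −(long value) = -R$6.72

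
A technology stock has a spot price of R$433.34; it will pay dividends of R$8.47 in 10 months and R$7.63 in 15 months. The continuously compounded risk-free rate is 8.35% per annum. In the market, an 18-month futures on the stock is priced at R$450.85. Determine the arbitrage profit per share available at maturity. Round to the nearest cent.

R$23.57 per share

PV(dividends) I = 8.47·e^(−0.0835·10/12) + 7.63·e^(−0.0835·15/12) = 14.7744
Fair futures F* = (S − I)·e^(rT) = (433.34 − 14.7744)·e^0.125250 = 418.5656 × 1.133432 = 474.4156
Market R$450.85 < fair 474.4156: forward underpriced → reverse cash-and-carry (short the stock, invest proceeds at r, pay the dividends, go long the forward).
Profit at T = |F_mkt − F*| = |450.85 − 474.4156| = R$23.57 per share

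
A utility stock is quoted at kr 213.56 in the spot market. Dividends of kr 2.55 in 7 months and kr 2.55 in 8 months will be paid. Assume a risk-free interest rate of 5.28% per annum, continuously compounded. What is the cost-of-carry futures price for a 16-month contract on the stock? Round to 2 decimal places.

PV(dividends) I = 2.55·e^(−0.0528·7/12) + 2.55·e^(−0.0528·8/12)
I = 2.4727 + 2.4618 = 4.9345
F = (S − I)·e^(rT) = (213.56 − 4.9345) · e^(0.0528·16/12)
= 208.6255 · e^0.070400 = 208.6255 × 1.072937 = kr 223.84

kr 223.84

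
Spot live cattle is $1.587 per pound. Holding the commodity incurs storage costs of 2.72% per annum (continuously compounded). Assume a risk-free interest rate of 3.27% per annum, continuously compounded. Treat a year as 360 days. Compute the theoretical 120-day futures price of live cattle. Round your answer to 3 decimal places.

$1.619 per pound

Net carry = r + u − y = 0.0327 + 0.0272 − 0.0000 = 0.0599
F = S·e^((r+u−y)T) = 1.587 · e^(0.0599 × 120/360) = 1.587 · e^0.019967
= 1.587 × 1.020168 = $1.619 per pound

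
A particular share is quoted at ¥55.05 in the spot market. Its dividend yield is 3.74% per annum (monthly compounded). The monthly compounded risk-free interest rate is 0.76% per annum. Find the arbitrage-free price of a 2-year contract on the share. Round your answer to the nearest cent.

¥51.87

F = S · (1+r/12)^(12T) / (1+q/12)^(12T)
= 55.05 × 1.015311 / 1.077543 = 55.05 × 0.942246
F = ¥51.87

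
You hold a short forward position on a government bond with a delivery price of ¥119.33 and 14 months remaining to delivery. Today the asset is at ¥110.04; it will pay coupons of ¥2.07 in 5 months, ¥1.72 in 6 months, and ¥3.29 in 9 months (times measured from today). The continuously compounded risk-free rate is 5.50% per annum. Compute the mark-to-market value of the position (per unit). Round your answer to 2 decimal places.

PV(remaining coupons) I = 2.07·e^(−0.0550·5/12) + 1.72·e^(−0.0550·6/12) + 3.29·e^(−0.0550·9/12) = 6.8535
Current forward F = (S − I)·e^(rT) = (110.04 − 6.8535)·e^(0.0550·14/12) = 103.1865 × 1.066270 = 110.0247
Value (long) = (F − K)·e^(−rT) = (110.0247 − 119.33) × 0.937849 = -8.7270
Short position value = −(long value) = ¥8.73

¥8.73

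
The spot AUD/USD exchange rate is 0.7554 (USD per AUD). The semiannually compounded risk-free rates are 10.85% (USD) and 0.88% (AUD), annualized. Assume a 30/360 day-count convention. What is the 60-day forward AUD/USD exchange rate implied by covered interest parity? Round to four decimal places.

0.7677

By covered interest parity, F = S · (1+r_USD/2)^(2T) / (1+r_AUD/2)^(2T)
= 0.7554 × 1.017766 / 1.001465 = 0.7554 × 1.016277
F = 0.7677 USD per AUD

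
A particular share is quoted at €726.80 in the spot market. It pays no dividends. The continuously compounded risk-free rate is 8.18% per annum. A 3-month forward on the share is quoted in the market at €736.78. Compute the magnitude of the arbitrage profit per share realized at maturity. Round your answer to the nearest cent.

€5.04 per share

Fair forward: F* = S·e^(carry·T), with carry = r = 0.0818
F* = 726.80 · e^(0.0818 × 3/12) = 726.80 · e^0.020450 = 726.80 × 1.020661 = €741.8164
Market €736.78 < fair €741.8164: forward underpriced → reverse cash-and-carry (short spot, go long the forward).
At maturity, profit = |F_mkt − F*| = |736.78 − 741.8164| = €5.04 per share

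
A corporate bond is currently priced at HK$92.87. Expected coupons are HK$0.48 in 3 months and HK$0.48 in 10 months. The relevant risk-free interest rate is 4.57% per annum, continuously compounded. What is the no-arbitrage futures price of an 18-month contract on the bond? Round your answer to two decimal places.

PV(coupons) I = 0.48·e^(−0.0457·3/12) + 0.48·e^(−0.0457·10/12)
I = 0.4745 + 0.4621 = 0.9366
F = (S − I)·e^(rT) = (92.87 − 0.9366) · e^(0.0457·18/12)
= 91.9334 · e^0.068550 = 91.9334 × 1.070954 = HK$98.46

HK$98.46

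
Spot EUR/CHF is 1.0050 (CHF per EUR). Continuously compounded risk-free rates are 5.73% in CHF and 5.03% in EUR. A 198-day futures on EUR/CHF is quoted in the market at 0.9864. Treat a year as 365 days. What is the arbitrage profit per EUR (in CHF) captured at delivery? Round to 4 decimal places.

0.0224 per EUR (in CHF)

Fair futures: F* = S·e^(carry·T), with carry = (r_CHF − r_EUR) = 0.0573 − 0.0503 = 0.0070
F* = 1.0050 · e^(0.0070 × 198/365) = 1.0050 · e^0.003797 = 1.0050 × 1.003804 = 1.0088
Market 0.9864 < fair 1.0088: forward underpriced → reverse cash-and-carry (short spot, go long the forward).
At maturity, profit = |F_mkt − F*| = |0.9864 − 1.0088| = 0.0224 per EUR (in CHF)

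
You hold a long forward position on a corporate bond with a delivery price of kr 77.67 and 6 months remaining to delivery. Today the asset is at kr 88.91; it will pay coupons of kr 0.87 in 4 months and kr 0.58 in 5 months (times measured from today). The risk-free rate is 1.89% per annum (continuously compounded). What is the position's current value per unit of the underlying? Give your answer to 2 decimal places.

PV(remaining coupons) I = 0.87·e^(−0.0189·4/12) + 0.58·e^(−0.0189·5/12) = 1.4400
Current forward F = (S − I)·e^(rT) = (88.91 − 1.4400)·e^(0.0189·6/12) = 87.4700 × 1.009495 = 88.3005
Value (long) = (F − K)·e^(−rT) = (88.3005 − 77.67) × 0.990595 = 10.5305
Value = kr 10.53

kr 10.53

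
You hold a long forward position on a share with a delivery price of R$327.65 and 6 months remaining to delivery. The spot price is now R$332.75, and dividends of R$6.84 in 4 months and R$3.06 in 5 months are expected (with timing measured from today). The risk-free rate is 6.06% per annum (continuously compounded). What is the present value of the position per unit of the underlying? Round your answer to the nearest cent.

R$5.19

PV(remaining dividends) I = 6.84·e^(−0.0606·4/12) + 3.06·e^(−0.0606·5/12) = 9.6869
Current forward F = (S − I)·e^(rT) = (332.75 − 9.6869)·e^(0.0606·6/12) = 323.0631 × 1.030764 = 333.0018
Value (long) = (F − K)·e^(−rT) = (333.0018 − 327.65) × 0.970154 = 5.1921
Value = R$5.19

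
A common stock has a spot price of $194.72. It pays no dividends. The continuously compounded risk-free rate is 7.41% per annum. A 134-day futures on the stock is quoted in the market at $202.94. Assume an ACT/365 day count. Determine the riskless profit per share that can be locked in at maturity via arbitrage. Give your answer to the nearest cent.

Fair futures: F* = S·e^(carry·T), with carry = r = 0.0741
F* = 194.72 · e^(0.0741 × 134/365) = 194.72 · e^0.027204 = 194.72 × 1.027577 = $200.0898
Market $202.94 > fair $200.0898: forward overpriced → cash-and-carry (buy spot, short the forward).
At maturity, profit = |F_mkt − F*| = |202.94 − 200.0898| = $2.85 per share

$2.85 per share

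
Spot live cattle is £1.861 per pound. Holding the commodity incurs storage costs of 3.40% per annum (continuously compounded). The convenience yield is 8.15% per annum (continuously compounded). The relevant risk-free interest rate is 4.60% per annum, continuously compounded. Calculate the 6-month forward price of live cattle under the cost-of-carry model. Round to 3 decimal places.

Net carry = r + u − y = 0.0460 + 0.0340 − 0.0815 = -0.0015
F = S·e^((r+u−y)T) = 1.861 · e^(-0.0015 × 6/12) = 1.861 · e^-0.000750
= 1.861 × 0.999250 = £1.860 per pound

£1.860 per pound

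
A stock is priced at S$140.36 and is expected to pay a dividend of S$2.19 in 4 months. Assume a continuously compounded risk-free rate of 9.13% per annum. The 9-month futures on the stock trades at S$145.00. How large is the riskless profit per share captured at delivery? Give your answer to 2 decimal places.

PV(dividends) I = 2.19·e^(−0.0913·4/12) = 2.1244
Fair futures F* = (S − I)·e^(rT) = (140.36 − 2.1244)·e^0.068475 = 138.2356 × 1.070874 = 148.0329
Market S$145.00 < fair 148.0329: forward underpriced → reverse cash-and-carry (short the stock, invest proceeds at r, pay the dividends, go long the forward).
Profit at T = |F_mkt − F*| = |145.00 − 148.0329| = S$3.03 per share

S$3.03 per share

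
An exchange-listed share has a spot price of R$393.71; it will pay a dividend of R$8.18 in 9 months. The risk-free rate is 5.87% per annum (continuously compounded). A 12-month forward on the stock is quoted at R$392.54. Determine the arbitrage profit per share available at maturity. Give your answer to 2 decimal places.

R$16.67 per share

PV(dividends) I = 8.18·e^(−0.0587·9/12) = 7.8277
Fair forward F* = (S − I)·e^(rT) = (393.71 − 7.8277)·e^0.058700 = 385.8823 × 1.060457 = 409.2116
Market R$392.54 < fair 409.2116: forward underpriced → reverse cash-and-carry (short the stock, invest proceeds at r, pay the dividends, go long the forward).
Profit at T = |F_mkt − F*| = |392.54 − 409.2116| = R$16.67 per share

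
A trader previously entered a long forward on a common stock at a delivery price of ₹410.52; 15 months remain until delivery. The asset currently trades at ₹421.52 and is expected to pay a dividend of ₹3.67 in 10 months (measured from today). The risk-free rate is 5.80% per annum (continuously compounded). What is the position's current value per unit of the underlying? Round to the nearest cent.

PV(remaining dividends) I = 3.67·e^(−0.0580·10/12) = 3.4968
Current forward F = (S − I)·e^(rT) = (421.52 − 3.4968)·e^(0.0580·15/12) = 418.0232 × 1.075193 = 449.4556
Value (long) = (F − K)·e^(−rT) = (449.4556 − 410.52) × 0.930066 = 36.2127
Value = ₹36.21

₹36.21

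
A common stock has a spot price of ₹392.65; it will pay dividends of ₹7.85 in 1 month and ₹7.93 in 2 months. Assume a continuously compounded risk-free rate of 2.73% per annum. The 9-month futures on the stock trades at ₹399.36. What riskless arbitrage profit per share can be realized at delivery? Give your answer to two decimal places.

PV(dividends) I = 7.85·e^(−0.0273·1/12) + 7.93·e^(−0.0273·2/12) = 15.7262
Fair futures F* = (S − I)·e^(rT) = (392.65 − 15.7262)·e^0.020475 = 376.9238 × 1.020686 = 384.7208
Market ₹399.36 > fair 384.7208: forward overpriced → cash-and-carry (borrow at r, buy the stock and collect the dividends, short the forward).
Profit at T = |F_mkt − F*| = |399.36 − 384.7208| = ₹14.64 per share

₹14.64 per share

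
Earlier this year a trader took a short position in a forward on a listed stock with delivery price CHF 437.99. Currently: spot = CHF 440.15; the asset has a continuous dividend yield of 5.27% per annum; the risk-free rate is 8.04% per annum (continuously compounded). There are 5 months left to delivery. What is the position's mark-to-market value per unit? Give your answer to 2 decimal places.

-CHF 7.03

Current fair forward for the remaining 5 months: F = S·e^((r − q)·T), (r − q) = 0.0804 − 0.0527 = 0.0277
F = 440.15 · e^(0.0277 × 5/12) = 440.15 × 1.011609 = 445.2597
Value of long forward = (F − K)·e^(−rT) = (445.2597 − 437.99) · e^(−0.0804·5/12)
= 7.2697 × 0.967055 = 7.03
Short position value = −(long value) = -CHF 7.03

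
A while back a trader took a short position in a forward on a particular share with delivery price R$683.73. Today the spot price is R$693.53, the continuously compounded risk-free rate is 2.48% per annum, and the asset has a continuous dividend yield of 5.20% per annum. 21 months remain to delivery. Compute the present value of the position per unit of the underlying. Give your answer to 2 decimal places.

R$21.49

Current fair forward for the remaining 21 months: F = S·e^((r − q)·T), (r − q) = 0.0248 − 0.0520 = -0.0272
F = 693.53 · e^(-0.0272 × 21/12) = 693.53 × 0.953515 = 661.2913
Value of long forward = (F − K)·e^(−rT) = (661.2913 − 683.73) · e^(−0.0248·21/12)
= -22.4387 × 0.957528 = -21.49
Short position value = −(long value) = R$21.49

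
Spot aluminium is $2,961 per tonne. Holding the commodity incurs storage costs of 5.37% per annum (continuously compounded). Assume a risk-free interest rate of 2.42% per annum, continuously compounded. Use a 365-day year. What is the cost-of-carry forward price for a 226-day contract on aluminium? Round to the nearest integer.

Net carry = r + u − y = 0.0242 + 0.0537 − 0.0000 = 0.0779
F = S·e^((r+u−y)T) = 2961 · e^(0.0779 × 226/365) = 2961 · e^0.048234
= 2961 × 1.049416 = $3,107 per tonne

$3,107 per tonne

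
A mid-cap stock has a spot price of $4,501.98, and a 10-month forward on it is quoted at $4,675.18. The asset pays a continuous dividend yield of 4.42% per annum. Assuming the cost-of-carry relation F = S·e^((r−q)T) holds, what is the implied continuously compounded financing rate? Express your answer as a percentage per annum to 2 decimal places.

From F = S·e^((r−q)T): (r − q) = ln(F/S)/T
ln(4675.18/4501.98) = ln(1.038472) = 0.037750
(r − q) = 0.037750 / (10/12) = 0.045300
r = ln(F/S)/T + q = 0.045300 + 0.0442 = 0.089500
r = 8.95%

8.95%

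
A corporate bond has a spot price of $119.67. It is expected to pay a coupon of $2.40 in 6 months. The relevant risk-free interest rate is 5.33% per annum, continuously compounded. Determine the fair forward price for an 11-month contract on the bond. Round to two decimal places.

$123.21

PV(coupons) I = 2.40·e^(−0.0533·6/12)
I = 2.3369
F = (S − I)·e^(rT) = (119.67 − 2.3369) · e^(0.0533·11/12)
= 117.3331 · e^0.048858 = 117.3331 × 1.050071 = $123.21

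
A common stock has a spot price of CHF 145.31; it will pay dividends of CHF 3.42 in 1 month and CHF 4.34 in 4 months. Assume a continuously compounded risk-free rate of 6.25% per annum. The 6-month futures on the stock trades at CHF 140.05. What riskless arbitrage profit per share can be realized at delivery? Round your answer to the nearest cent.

CHF 1.98 per share

PV(dividends) I = 3.42·e^(−0.0625·1/12) + 4.34·e^(−0.0625·4/12) = 7.6528
Fair futures F* = (S − I)·e^(rT) = (145.31 − 7.6528)·e^0.031250 = 137.6572 × 1.031743 = 142.0269
Market CHF 140.05 < fair 142.0269: forward underpriced → reverse cash-and-carry (short the stock, invest proceeds at r, pay the dividends, go long the forward).
Profit at T = |F_mkt − F*| = |140.05 − 142.0269| = CHF 1.98 per share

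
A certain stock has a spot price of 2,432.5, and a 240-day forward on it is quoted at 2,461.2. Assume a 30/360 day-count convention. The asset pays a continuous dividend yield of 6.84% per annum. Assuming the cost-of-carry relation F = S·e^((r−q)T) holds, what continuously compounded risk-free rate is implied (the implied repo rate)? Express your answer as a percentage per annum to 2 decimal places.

8.60%

From F = S·e^((r−q)T): (r − q) = ln(F/S)/T
ln(2461.2/2432.5) = ln(1.011799) = 0.011730
(r − q) = 0.011730 / (240/360) = 0.017595
r = ln(F/S)/T + q = 0.017595 + 0.0684 = 0.085995
r = 8.60%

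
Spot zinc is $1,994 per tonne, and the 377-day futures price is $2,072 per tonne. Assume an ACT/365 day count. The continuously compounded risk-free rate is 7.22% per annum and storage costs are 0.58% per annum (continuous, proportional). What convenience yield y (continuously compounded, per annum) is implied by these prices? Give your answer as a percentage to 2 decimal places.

F = S·e^((r+u−y)T) ⇒ (r+u−y) = ln(F/S)/T
ln(2072/1994) = 0.038372; /T ⇒ 0.037151
y = r + u − ln(F/S)/T = 0.0722 + 0.0058 − 0.037151 = 0.040849
y = 4.08%

4.08%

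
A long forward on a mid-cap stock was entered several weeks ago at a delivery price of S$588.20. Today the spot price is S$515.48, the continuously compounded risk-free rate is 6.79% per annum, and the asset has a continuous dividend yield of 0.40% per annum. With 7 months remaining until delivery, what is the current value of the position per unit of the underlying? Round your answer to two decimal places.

Current fair forward for the remaining 7 months: F = S·e^((r − q)·T), (r − q) = 0.0679 − 0.0040 = 0.0639
F = 515.48 · e^(0.0639 × 7/12) = 515.48 × 1.037978 = 535.0569
Value of long forward = (F − K)·e^(−rT) = (535.0569 − 588.20) · e^(−0.0679·7/12)
= -53.1431 × 0.961166 = -51.08

-S$51.08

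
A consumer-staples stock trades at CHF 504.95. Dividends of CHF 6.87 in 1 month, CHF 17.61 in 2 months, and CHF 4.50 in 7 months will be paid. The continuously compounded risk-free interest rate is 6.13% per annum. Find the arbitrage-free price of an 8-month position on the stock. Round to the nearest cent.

PV(dividends) I = 6.87·e^(−0.0613·1/12) + 17.61·e^(−0.0613·2/12) + 4.50·e^(−0.0613·7/12)
I = 6.8350 + 17.4310 + 4.3419 = 28.6079
F = (S − I)·e^(rT) = (504.95 − 28.6079) · e^(0.0613·8/12)
= 476.3421 · e^0.040867 = 476.3421 × 1.041714 = CHF 496.21

CHF 496.21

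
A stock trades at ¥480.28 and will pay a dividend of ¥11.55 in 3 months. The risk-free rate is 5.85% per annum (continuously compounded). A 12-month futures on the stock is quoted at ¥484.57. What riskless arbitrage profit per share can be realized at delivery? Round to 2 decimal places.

PV(dividends) I = 11.55·e^(−0.0585·3/12) = 11.3823
Fair futures F* = (S − I)·e^(rT) = (480.28 − 11.3823)·e^0.058500 = 468.8977 × 1.060245 = 497.1464
Market ¥484.57 < fair 497.1464: forward underpriced → reverse cash-and-carry (short the stock, invest proceeds at r, pay the dividends, go long the forward).
Profit at T = |F_mkt − F*| = |484.57 − 497.1464| = ¥12.58 per share

¥12.58 per share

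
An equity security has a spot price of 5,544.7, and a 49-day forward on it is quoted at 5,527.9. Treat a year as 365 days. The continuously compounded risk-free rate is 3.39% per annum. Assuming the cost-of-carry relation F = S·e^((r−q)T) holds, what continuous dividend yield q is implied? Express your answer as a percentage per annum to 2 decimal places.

From F = S·e^((r−q)T): (r − q) = ln(F/S)/T
ln(5527.9/5544.7) = ln(0.996970) = -0.003035
(r − q) = -0.003035 / (49/365) = -0.022608
q = r − ln(F/S)/T = 0.0339 + 0.022608 = 0.056508
q = 5.65%

5.65%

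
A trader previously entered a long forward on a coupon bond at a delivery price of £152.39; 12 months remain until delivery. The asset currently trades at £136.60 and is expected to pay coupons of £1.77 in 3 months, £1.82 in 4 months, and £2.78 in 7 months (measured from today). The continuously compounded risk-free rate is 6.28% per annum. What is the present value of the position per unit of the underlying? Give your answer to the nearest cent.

-£12.72

PV(remaining coupons) I = 1.77·e^(−0.0628·3/12) + 1.82·e^(−0.0628·4/12) + 2.78·e^(−0.0628·7/12) = 6.2047
Current forward F = (S − I)·e^(rT) = (136.60 − 6.2047)·e^(0.0628·12/12) = 130.3953 × 1.064814 = 138.8467
Value (long) = (F − K)·e^(−rT) = (138.8467 − 152.39) × 0.939131 = -12.7189
Value = -£12.72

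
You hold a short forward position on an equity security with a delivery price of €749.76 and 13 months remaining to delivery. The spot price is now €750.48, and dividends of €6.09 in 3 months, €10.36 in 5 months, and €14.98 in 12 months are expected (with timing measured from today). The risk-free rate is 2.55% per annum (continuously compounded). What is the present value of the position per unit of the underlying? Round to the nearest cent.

PV(remaining dividends) I = 6.09·e^(−0.0255·3/12) + 10.36·e^(−0.0255·5/12) + 14.98·e^(−0.0255·12/12) = 30.9046
Current forward F = (S − I)·e^(rT) = (750.48 − 30.9046)·e^(0.0255·13/12) = 719.5754 × 1.028010 = 739.7307
Value (long) = (F − K)·e^(−rT) = (739.7307 − 749.76) × 0.972753 = -9.7560
Short position value = −(long value) = €9.76

€9.76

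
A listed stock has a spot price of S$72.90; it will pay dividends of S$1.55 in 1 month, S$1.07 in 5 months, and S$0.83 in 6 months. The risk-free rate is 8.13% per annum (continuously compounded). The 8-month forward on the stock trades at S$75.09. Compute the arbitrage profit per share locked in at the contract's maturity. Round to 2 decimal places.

S$1.69 per share

PV(dividends) I = 1.55·e^(−0.0813·1/12) + 1.07·e^(−0.0813·5/12) + 0.83·e^(−0.0813·6/12) = 3.3708
Fair forward F* = (S − I)·e^(rT) = (72.90 − 3.3708)·e^0.054200 = 69.5292 × 1.055696 = 73.4017
Market S$75.09 > fair 73.4017: forward overpriced → cash-and-carry (borrow at r, buy the stock and collect the dividends, short the forward).
Profit at T = |F_mkt − F*| = |75.09 − 73.4017| = S$1.69 per share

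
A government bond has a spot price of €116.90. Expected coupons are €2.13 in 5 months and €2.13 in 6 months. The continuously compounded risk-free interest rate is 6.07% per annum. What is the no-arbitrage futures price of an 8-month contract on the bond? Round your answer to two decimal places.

PV(coupons) I = 2.13·e^(−0.0607·5/12) + 2.13·e^(−0.0607·6/12)
I = 2.0768 + 2.0663 = 4.1431
F = (S − I)·e^(rT) = (116.90 − 4.1431) · e^(0.0607·8/12)
= 112.7569 · e^0.040467 = 112.7569 × 1.041297 = €117.41

€117.41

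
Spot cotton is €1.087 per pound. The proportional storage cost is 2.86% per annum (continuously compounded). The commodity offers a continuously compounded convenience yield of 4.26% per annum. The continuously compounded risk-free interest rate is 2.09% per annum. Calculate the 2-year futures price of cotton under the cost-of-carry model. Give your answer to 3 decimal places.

Net carry = r + u − y = 0.0209 + 0.0286 − 0.0426 = 0.0069
F = S·e^((r+u−y)T) = 1.087 · e^(0.0069 × 2) = 1.087 · e^0.013800
= 1.087 × 1.013896 = €1.102 per pound

€1.102 per pound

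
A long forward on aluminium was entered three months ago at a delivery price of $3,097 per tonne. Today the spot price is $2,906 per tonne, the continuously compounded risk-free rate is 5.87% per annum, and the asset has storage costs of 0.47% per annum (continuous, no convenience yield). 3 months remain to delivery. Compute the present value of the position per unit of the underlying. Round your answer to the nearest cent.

Current fair forward for the remaining 3 months: F = S·e^((r + u)·T), (r + u) = 0.0587 + 0.0047 = 0.0634
F = 2906 · e^(0.0634 × 3/12) = 2906 × 1.01597628 = 2952.4271
Value of long forward = (F − K)·e^(−rT) = (2952.4271 − 3097) · e^(−0.0587·3/12)
= -144.5729 × 0.98543215 = -142.47

-$142.47 per tonne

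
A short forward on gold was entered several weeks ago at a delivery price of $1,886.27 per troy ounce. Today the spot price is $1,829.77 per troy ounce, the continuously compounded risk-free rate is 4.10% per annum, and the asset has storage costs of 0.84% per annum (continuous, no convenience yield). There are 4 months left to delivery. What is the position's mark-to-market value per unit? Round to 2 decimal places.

$25.77 per troy ounce

Current fair forward for the remaining 4 months: F = S·e^((r + u)·T), (r + u) = 0.0410 + 0.0084 = 0.0494
F = 1829.77 · e^(0.0494 × 4/12) = 1829.77 × 1.01660299 = 1860.1497
Value of long forward = (F − K)·e^(−rT) = (1860.1497 − 1886.27) · e^(−0.0410·4/12)
= -26.1203 × 0.98642630 = -25.77
Short position value = −(long value) = $25.77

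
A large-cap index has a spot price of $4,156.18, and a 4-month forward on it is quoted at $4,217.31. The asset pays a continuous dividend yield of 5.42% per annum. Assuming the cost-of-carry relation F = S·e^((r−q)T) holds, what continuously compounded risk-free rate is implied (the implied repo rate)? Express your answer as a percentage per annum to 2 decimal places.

From F = S·e^((r−q)T): (r − q) = ln(F/S)/T
ln(4217.31/4156.18) = ln(1.014708) = 0.014601
(r − q) = 0.014601 / (4/12) = 0.043803
r = ln(F/S)/T + q = 0.043803 + 0.0542 = 0.098003
r = 9.80%

9.80%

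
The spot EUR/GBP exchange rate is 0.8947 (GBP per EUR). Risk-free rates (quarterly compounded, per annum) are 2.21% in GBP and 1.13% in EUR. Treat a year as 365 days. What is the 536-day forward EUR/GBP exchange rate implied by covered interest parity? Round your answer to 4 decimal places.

0.9089

By covered interest parity, F = S · (1+r_GBP/4)^(4T) / (1+r_EUR/4)^(4T)
= 0.8947 × 1.032894 / 1.016709 = 0.8947 × 1.015919
F = 0.9089 GBP per EUR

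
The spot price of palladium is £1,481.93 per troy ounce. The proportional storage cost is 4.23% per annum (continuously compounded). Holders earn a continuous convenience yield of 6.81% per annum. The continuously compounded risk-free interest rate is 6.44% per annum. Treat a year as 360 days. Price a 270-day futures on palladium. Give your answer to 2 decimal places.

Net carry = r + u − y = 0.0644 + 0.0423 − 0.0681 = 0.0386
F = S·e^((r+u−y)T) = 1481.93 · e^(0.0386 × 270/360) = 1481.93 · e^0.02895000
= 1481.93 × 1.02937312 = £1,525.46 per troy ounce

£1,525.46 per troy ounce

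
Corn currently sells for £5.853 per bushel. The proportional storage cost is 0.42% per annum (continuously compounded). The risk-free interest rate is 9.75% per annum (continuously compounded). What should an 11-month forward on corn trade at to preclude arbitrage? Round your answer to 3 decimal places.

£6.425 per bushel

Net carry = r + u − y = 0.0975 + 0.0042 − 0.0000 = 0.1017
F = S·e^((r+u−y)T) = 5.853 · e^(0.1017 × 11/12) = 5.853 · e^0.093225
= 5.853 × 1.097709 = £6.425 per bushel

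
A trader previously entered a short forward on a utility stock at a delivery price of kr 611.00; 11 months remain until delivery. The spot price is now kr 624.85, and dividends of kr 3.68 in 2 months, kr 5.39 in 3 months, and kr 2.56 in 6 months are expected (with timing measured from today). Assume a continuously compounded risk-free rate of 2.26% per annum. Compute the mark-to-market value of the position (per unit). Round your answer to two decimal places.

PV(remaining dividends) I = 3.68·e^(−0.0226·2/12) + 5.39·e^(−0.0226·3/12) + 2.56·e^(−0.0226·6/12) = 11.5570
Current forward F = (S − I)·e^(rT) = (624.85 − 11.5570)·e^(0.0226·11/12) = 613.2930 × 1.020933 = 626.1311
Value (long) = (F − K)·e^(−rT) = (626.1311 − 611.00) × 0.979496 = 14.8209
Short position value = −(long value) = -kr 14.82

-kr 14.82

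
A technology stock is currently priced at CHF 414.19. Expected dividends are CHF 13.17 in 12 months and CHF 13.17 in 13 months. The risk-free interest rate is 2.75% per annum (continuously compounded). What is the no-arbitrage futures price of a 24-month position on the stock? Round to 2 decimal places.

PV(dividends) I = 13.17·e^(−0.0275·12/12) + 13.17·e^(−0.0275·13/12)
I = 12.8128 + 12.7834 = 25.5962
F = (S − I)·e^(rT) = (414.19 − 25.5962) · e^(0.0275·24/12)
= 388.5938 · e^0.055000 = 388.5938 × 1.056541 = CHF 410.57

CHF 410.57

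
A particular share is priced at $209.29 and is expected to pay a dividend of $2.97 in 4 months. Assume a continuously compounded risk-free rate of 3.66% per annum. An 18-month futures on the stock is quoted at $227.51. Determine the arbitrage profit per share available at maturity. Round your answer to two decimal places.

PV(dividends) I = 2.97·e^(−0.0366·4/12) = 2.9340
Fair futures F* = (S − I)·e^(rT) = (209.29 − 2.9340)·e^0.054900 = 206.3560 × 1.056435 = 218.0017
Market $227.51 > fair 218.0017: forward overpriced → cash-and-carry (borrow at r, buy the stock and collect the dividends, short the forward).
Profit at T = |F_mkt − F*| = |227.51 − 218.0017| = $9.51 per share

$9.51 per share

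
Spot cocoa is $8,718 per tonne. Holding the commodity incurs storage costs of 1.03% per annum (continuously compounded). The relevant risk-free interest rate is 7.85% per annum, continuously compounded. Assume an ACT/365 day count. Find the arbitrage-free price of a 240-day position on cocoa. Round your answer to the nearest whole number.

$9,242 per tonne

Net carry = r + u − y = 0.0785 + 0.0103 − 0.0000 = 0.0888
F = S·e^((r+u−y)T) = 8718 · e^(0.0888 × 240/365) = 8718 · e^0.058389
= 8718 × 1.060127 = $9,242 per tonne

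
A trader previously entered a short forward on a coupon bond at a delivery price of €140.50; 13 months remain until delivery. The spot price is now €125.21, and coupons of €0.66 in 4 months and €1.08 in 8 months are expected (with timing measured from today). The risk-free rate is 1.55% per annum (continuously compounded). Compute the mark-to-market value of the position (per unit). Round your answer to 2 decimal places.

PV(remaining coupons) I = 0.66·e^(−0.0155·4/12) + 1.08·e^(−0.0155·8/12) = 1.7255
Current forward F = (S − I)·e^(rT) = (125.21 − 1.7255)·e^(0.0155·13/12) = 123.4845 × 1.016933 = 125.5755
Value (long) = (F − K)·e^(−rT) = (125.5755 − 140.50) × 0.983349 = -14.6760
Short position value = −(long value) = €14.68

€14.68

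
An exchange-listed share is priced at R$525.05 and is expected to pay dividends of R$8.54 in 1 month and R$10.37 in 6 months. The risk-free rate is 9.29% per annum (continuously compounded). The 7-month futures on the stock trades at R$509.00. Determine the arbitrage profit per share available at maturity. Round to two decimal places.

PV(dividends) I = 8.54·e^(−0.0929·1/12) + 10.37·e^(−0.0929·6/12) = 18.3735
Fair futures F* = (S − I)·e^(rT) = (525.05 − 18.3735)·e^0.054192 = 506.6765 × 1.055687 = 534.8918
Market R$509.00 < fair 534.8918: forward underpriced → reverse cash-and-carry (short the stock, invest proceeds at r, pay the dividends, go long the forward).
Profit at T = |F_mkt − F*| = |509.00 − 534.8918| = R$25.89 per share

R$25.89 per share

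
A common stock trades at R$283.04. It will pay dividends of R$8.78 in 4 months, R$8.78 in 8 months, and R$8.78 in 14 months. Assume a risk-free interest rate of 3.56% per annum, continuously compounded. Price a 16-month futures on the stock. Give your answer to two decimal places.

PV(dividends) I = 8.78·e^(−0.0356·4/12) + 8.78·e^(−0.0356·8/12) + 8.78·e^(−0.0356·14/12)
I = 8.6764 + 8.5741 + 8.4228 = 25.6733
F = (S − I)·e^(rT) = (283.04 − 25.6733) · e^(0.0356·16/12)
= 257.3667 · e^0.047467 = 257.3667 × 1.048612 = R$269.88

R$269.88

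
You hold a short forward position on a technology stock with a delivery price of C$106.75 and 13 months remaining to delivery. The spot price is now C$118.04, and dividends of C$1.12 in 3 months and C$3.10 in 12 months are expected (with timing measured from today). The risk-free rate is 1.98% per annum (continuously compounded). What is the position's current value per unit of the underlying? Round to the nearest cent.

PV(remaining dividends) I = 1.12·e^(−0.0198·3/12) + 3.10·e^(−0.0198·12/12) = 4.1537
Current forward F = (S − I)·e^(rT) = (118.04 − 4.1537)·e^(0.0198·13/12) = 113.8863 × 1.021682 = 116.3556
Value (long) = (F − K)·e^(−rT) = (116.3556 − 106.75) × 0.978778 = 9.4017
Short position value = −(long value) = -C$9.40

-C$9.40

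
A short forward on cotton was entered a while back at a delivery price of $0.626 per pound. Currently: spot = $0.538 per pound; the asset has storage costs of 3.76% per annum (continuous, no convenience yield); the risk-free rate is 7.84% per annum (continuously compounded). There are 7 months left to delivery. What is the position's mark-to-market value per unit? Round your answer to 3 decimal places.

Current fair forward for the remaining 7 months: F = S·e^((r + u)·T), (r + u) = 0.0784 + 0.0376 = 0.1160
F = 0.538 · e^(0.1160 × 7/12) = 0.538 × 1.070009 = 0.5757
Value of long forward = (F − K)·e^(−rT) = (0.5757 − 0.626) · e^(−0.0784·7/12)
= -0.0503 × 0.955297 = -0.048
Short position value = −(long value) = $0.048

$0.048 per pound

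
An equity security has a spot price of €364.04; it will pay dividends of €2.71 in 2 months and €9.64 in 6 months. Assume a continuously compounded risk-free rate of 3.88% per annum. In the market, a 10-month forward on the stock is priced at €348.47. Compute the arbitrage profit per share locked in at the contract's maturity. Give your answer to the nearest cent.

PV(dividends) I = 2.71·e^(−0.0388·2/12) + 9.64·e^(−0.0388·6/12) = 12.1473
Fair forward F* = (S − I)·e^(rT) = (364.04 − 12.1473)·e^0.032333 = 351.8927 × 1.032861 = 363.4562
Market €348.47 < fair 363.4562: forward underpriced → reverse cash-and-carry (short the stock, invest proceeds at r, pay the dividends, go long the forward).
Profit at T = |F_mkt − F*| = |348.47 − 363.4562| = €14.99 per share

€14.99 per share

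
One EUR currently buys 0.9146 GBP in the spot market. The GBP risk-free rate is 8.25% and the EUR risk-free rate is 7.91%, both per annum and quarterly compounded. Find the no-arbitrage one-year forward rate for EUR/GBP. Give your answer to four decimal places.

0.9177

By covered interest parity, F = S · (1+r_GBP/4)^(4T) / (1+r_EUR/4)^(4T)
= 0.9146 × 1.085088 / 1.081477 = 0.9146 × 1.003339
F = 0.9177 GBP per EUR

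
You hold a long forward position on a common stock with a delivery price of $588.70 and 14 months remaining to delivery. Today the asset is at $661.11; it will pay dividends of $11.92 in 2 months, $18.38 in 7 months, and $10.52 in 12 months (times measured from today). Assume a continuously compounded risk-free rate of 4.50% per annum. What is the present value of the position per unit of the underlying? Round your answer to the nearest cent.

PV(remaining dividends) I = 11.92·e^(−0.0450·2/12) + 18.38·e^(−0.0450·7/12) + 10.52·e^(−0.0450·12/12) = 39.7918
Current forward F = (S − I)·e^(rT) = (661.11 − 39.7918)·e^(0.0450·14/12) = 621.3182 × 1.053903 = 654.8091
Value (long) = (F − K)·e^(−rT) = (654.8091 − 588.70) × 0.948854 = 62.7279
Value = $62.73

$62.73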